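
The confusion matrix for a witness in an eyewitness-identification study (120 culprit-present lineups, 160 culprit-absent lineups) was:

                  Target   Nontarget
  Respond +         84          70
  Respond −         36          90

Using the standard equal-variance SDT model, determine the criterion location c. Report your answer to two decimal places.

H = 84/120 = 0.7000
FA = 70/160 = 0.4375
z(H) = z(0.7000) = 0.524
z(FA) = z(0.4375) = -0.157
c = −½·[z(H) + z(FA)] = −0.5 × (0.524 + (-0.157)) = -0.1835

c = -0.18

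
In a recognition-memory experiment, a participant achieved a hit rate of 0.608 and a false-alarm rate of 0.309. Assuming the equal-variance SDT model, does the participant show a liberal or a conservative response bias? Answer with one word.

conservative

z(H) = 0.274, z(FA) = -0.499
c = −½·(z(H) + z(FA)) = 0.1125
c > 0 → conservative criterion (biased toward responding “no”).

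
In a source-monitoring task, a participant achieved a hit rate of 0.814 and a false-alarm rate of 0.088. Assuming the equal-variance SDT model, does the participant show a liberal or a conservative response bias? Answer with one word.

conservative

z(H) = 0.893, z(FA) = -1.353
c = −½·(z(H) + z(FA)) = 0.230
c > 0 → conservative criterion (biased toward responding “no”).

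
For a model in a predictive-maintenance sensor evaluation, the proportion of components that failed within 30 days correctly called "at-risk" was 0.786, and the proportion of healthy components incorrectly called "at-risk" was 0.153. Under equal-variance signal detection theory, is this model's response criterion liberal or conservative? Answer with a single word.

z(H) = 0.793, z(FA) = -1.024
c = −½·(z(H) + z(FA)) = 0.1155
c > 0 → conservative criterion (biased toward responding “no”).

conservative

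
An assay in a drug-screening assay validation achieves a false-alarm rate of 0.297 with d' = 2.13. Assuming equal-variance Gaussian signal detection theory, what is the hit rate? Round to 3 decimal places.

z(false-alarm rate) = z(0.297) = -0.5330
z(H) = z(FA) + d' = -0.5330 + 2.13 = 1.5970
hit rate = Φ(1.5970) = 0.9449

hit rate = 0.945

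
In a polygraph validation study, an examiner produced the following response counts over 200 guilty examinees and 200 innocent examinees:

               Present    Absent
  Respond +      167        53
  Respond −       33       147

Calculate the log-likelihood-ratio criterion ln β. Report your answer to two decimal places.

H = 167/200 = 0.8350
FA = 53/200 = 0.2650
Φ⁻¹(0.8350) = 0.974, Φ⁻¹(0.2650) = -0.628
ln β = −½·[z(H)² − z(FA)²] = −0.5 × (0.949 − 0.394) = -0.2775

ln β = -0.28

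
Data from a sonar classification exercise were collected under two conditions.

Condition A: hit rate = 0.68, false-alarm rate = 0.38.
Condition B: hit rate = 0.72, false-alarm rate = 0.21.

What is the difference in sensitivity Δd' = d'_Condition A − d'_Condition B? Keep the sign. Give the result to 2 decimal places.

Condition A: z(0.68) = 0.468, z(0.38) = -0.305, d' = 0.773
Condition B: z(0.72) = 0.583, z(0.21) = -0.806, d' = 1.389
Δd' = d'_Condition A − d'_Condition B = 0.773 − 1.389 = -0.616
Condition B has the higher sensitivity.

Δd' = -0.62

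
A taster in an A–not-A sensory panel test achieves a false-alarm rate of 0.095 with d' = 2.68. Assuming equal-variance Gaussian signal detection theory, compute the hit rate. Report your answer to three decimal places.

z(false-alarm rate) = z(0.095) = -1.3106
z(H) = z(FA) + d' = -1.3106 + 2.68 = 1.3694
hit rate = Φ(1.3694) = 0.9146

hit rate = 0.915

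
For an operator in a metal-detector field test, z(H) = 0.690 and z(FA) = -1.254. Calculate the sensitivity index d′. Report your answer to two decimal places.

d' = z(H) − z(FA) = 0.690 − (-1.254) = 1.944

d′ = 1.94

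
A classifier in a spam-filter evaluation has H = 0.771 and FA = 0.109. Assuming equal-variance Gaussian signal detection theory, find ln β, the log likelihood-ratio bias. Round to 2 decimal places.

Φ⁻¹(H) = Φ⁻¹(0.771) = 0.742
Φ⁻¹(FA) = Φ⁻¹(0.109) = -1.232
ln β = −½·[z(H)² − z(FA)²] = −0.5 × (0.551 − 1.518) = 0.4835

ln β = 0.48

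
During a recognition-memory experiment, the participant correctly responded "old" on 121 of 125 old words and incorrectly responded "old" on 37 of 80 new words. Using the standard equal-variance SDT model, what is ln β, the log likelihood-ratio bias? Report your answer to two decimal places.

H = 121/125 = 0.9680
FA = 37/80 = 0.4625
z(H) = 1.852
z(FA) = -0.094
ln β = −½·[z(H)² − z(FA)²] = −0.5 × (3.430 − 0.009) = -1.7105

ln β = -1.71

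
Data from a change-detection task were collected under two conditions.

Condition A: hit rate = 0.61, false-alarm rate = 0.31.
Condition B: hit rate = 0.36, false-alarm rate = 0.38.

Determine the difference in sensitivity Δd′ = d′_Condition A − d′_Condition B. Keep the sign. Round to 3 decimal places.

Δd′ = 0.828

Condition A: z(0.61) = 0.2793, z(0.31) = -0.4959, d' = 0.7752
Condition B: z(0.36) = -0.3585, z(0.38) = -0.3055, d' = -0.0530
Δd' = d'_Condition A − d'_Condition B = 0.7752 − (-0.0530) = 0.8282
Condition A has the higher sensitivity.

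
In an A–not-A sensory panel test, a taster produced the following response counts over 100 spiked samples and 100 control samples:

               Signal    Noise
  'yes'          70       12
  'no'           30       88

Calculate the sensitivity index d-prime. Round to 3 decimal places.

H = 70/100 = 0.7000
FA = 12/100 = 0.1200
Φ⁻¹(H) = Φ⁻¹(0.7000) = 0.5244
Φ⁻¹(FA) = Φ⁻¹(0.1200) = -1.1750
d' = z(H) − z(FA) = 0.5244 − (-1.1750) = 1.6994

d-prime = 1.699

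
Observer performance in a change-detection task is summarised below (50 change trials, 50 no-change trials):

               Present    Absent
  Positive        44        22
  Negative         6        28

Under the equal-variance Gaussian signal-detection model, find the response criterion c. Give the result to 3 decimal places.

H = 44/50 = 0.8800
FA = 22/50 = 0.4400
z(0.8800) = 1.1750, z(0.4400) = -0.1510
c = −½·[z(H) + z(FA)] = −0.5 × (1.1750 + (-0.1510)) = -0.5120

c = -0.512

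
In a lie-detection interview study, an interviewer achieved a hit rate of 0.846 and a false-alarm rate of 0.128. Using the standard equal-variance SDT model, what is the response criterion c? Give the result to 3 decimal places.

c = 0.058

z(H) = z(0.846) = 1.0194
z(FA) = z(0.128) = -1.1359
c = −½·[z(H) + z(FA)] = −0.5 × (1.0194 + (-1.1359)) = 0.05825
c > 0: the interviewer has a conservative response bias.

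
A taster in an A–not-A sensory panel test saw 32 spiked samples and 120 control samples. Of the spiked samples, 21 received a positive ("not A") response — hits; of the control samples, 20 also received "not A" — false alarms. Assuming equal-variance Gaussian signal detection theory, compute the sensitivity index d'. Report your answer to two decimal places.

H = 21/32 = 0.6562
FA = 20/120 = 0.1667
z(H) = z(0.6562) = 0.402
z(FA) = z(0.1667) = -0.967
d' = z(H) − z(FA) = 0.402 − (-0.967) = 1.369

d' = 1.37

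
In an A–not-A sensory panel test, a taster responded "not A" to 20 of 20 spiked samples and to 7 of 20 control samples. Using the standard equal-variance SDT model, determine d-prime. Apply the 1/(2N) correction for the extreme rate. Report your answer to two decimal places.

d-prime = 2.35

The hit rate is 20/20 = 1, so apply the 1/(2N) correction: H → 1 − 1/(2·20) = 0.97500.
z(H) = z(0.97500) = 1.960
z(FA) = z(0.35000) = -0.385
d' = 1.960 − (-0.385) = 2.345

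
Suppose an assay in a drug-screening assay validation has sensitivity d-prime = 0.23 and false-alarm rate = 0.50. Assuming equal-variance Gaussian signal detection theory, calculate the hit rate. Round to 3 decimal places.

hit rate = 0.591

z(false-alarm rate) = z(0.50) = 0.0000
z(H) = z(FA) + d' = 0.0000 + 0.23 = 0.2300
hit rate = Φ(0.2300) = 0.5910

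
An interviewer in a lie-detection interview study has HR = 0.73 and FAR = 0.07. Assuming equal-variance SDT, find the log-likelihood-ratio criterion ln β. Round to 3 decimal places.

Φ⁻¹(H) = Φ⁻¹(0.73) = 0.6128
Φ⁻¹(FA) = Φ⁻¹(0.07) = -1.4758
ln β = −½·[z(H)² − z(FA)²] = −0.5 × (0.3755 − 2.1780) = 0.90125

ln β = 0.901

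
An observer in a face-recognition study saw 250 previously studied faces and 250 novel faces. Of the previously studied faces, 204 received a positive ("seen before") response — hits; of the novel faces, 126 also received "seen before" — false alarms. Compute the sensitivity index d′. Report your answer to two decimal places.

d′ = 0.89

H = 204/250 = 0.8160
FA = 126/250 = 0.5040
z(H) = z(0.8160) = 0.9002
z(FA) = z(0.5040) = 0.0100
d' = z(H) − z(FA) = 0.9002 − 0.0100 = 0.8902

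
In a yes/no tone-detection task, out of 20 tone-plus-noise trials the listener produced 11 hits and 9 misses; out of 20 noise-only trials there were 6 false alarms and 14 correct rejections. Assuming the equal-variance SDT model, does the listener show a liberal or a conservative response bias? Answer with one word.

z(H) = 0.126, z(FA) = -0.524
c = −½·(z(H) + z(FA)) = 0.199
c > 0 → conservative criterion (biased toward responding “no”).

conservative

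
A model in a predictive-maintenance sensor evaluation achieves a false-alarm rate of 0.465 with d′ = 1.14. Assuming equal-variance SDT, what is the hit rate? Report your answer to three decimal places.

z(false-alarm rate) = z(0.465) = -0.0878
z(H) = z(FA) + d' = -0.0878 + 1.14 = 1.0522
hit rate = Φ(1.0522) = 0.8536

hit rate = 0.854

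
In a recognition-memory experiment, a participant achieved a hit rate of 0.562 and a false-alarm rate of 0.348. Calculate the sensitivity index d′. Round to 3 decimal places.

d′ = 0.547

Φ⁻¹(H) = Φ⁻¹(0.562) = 0.1560
Φ⁻¹(FA) = Φ⁻¹(0.348) = -0.3907
d' = z(H) − z(FA) = 0.1560 − (-0.3907) = 0.5467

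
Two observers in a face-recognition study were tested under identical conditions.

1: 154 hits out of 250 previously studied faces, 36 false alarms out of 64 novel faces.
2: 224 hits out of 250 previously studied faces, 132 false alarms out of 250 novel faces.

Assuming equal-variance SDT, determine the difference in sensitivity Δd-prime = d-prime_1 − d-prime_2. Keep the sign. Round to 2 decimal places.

1: z(0.6160) = 0.295, z(0.5625) = 0.157, d' = 0.138
2: z(0.8960) = 1.259, z(0.5280) = 0.070, d' = 1.189
Δd' = d'_1 − d'_2 = 0.138 − 1.189 = -1.051
2 has the higher sensitivity.

Δd-prime = -1.05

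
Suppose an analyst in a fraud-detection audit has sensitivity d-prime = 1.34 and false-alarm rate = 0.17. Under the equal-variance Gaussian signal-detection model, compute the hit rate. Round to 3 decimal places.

hit rate = 0.650

z(false-alarm rate) = z(0.17) = -0.9542
z(H) = z(FA) + d' = -0.9542 + 1.34 = 0.3858
hit rate = Φ(0.3858) = 0.6502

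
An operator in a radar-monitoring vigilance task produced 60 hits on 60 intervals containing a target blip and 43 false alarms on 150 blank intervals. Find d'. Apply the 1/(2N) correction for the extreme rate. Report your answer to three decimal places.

d' = 2.957

The hit rate is 60/60 = 1, so apply the 1/(2N) correction: H → 1 − 1/(2·60) = 0.99167.
z(H) = z(0.99167) = 2.3941
z(FA) = z(0.28667) = -0.5631
d' = 2.3941 − (-0.5631) = 2.9572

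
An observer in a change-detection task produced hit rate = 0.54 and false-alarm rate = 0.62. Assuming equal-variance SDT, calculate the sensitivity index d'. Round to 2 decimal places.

Φ⁻¹(H) = Φ⁻¹(0.54) = 0.1004
Φ⁻¹(FA) = Φ⁻¹(0.62) = 0.3055
d' = z(H) − z(FA) = 0.1004 − 0.3055 = -0.2051

d' = -0.21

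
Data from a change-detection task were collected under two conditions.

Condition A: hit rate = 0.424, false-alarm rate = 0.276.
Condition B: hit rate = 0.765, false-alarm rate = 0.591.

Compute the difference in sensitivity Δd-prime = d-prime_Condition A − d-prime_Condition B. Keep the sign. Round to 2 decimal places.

Condition A: z(0.424) = -0.192, z(0.276) = -0.595, d' = 0.403
Condition B: z(0.765) = 0.722, z(0.591) = 0.230, d' = 0.492
Δd' = d'_Condition A − d'_Condition B = 0.403 − 0.492 = -0.089
Condition B has the higher sensitivity.

Δd-prime = -0.09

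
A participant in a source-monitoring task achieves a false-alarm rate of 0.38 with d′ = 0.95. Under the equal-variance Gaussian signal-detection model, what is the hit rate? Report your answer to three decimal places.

z(false-alarm rate) = z(0.38) = -0.3055
z(H) = z(FA) + d' = -0.3055 + 0.95 = 0.6445
hit rate = Φ(0.6445) = 0.7404

hit rate = 0.740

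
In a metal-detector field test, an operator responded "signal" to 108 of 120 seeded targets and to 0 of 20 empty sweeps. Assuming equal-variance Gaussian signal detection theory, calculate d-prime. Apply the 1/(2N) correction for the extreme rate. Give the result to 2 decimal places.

d-prime = 3.24

The false-alarm rate is 0/20 = 0, so apply the 1/(2N) correction: FA → 1/(2·20) = 0.02500.
z(H) = z(0.90000) = 1.282
z(FA) = z(0.02500) = -1.960
d' = 1.282 − (-1.960) = 3.242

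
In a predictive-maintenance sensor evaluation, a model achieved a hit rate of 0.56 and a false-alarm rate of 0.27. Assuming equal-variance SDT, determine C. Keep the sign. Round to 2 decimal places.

C = 0.23

z(0.56) = 0.1510, z(0.27) = -0.6128
c = −½·[z(H) + z(FA)] = −0.5 × (0.1510 + (-0.6128)) = 0.2309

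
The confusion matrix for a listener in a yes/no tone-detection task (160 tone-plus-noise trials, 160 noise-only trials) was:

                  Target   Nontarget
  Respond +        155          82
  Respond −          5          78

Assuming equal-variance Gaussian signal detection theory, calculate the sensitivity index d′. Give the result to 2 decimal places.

d′ = 1.83

H = 155/160 = 0.9688
FA = 82/160 = 0.5125
z(0.9688) = 1.863, z(0.5125) = 0.031
d' = z(H) − z(FA) = 1.863 − 0.031 = 1.832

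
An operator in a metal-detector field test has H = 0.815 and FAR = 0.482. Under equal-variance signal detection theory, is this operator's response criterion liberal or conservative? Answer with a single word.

z(H) = 0.896, z(FA) = -0.045
c = −½·(z(H) + z(FA)) = -0.4255
c < 0 → liberal criterion (biased toward responding “yes”).

liberal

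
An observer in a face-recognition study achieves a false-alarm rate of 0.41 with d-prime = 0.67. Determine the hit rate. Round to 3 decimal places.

hit rate = 0.671

z(false-alarm rate) = z(0.41) = -0.2275
z(H) = z(FA) + d' = -0.2275 + 0.67 = 0.4425
hit rate = Φ(0.4425) = 0.6709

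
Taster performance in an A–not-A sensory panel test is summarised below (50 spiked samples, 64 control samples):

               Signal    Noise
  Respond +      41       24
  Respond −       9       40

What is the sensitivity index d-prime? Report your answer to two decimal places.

H = 41/50 = 0.8200
FA = 24/64 = 0.3750
Φ⁻¹(H) = 0.9154
Φ⁻¹(FA) = -0.3186
d' = z(H) − z(FA) = 0.9154 − (-0.3186) = 1.2340

d-prime = 1.23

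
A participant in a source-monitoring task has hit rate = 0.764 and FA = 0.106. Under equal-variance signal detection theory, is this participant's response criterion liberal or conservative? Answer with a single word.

z(H) = 0.719, z(FA) = -1.248
c = −½·(z(H) + z(FA)) = 0.2645
c > 0 → conservative criterion (biased toward responding “no”).

conservative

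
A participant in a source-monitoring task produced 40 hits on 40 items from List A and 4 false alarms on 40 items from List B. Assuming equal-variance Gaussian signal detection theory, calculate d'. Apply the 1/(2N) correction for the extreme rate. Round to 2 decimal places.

The hit rate is 40/40 = 1, so apply the 1/(2N) correction: H → 1 − 1/(2·40) = 0.98750.
z(H) = z(0.98750) = 2.241
z(FA) = z(0.10000) = -1.282
d' = 2.241 − (-1.282) = 3.523

d' = 3.52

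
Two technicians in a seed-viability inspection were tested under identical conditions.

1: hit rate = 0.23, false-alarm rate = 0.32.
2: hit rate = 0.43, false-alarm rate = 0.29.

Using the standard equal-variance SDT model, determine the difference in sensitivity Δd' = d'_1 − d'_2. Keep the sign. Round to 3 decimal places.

Δd' = -0.648

1: z(0.23) = -0.7388, z(0.32) = -0.4677, d' = -0.2711
2: z(0.43) = -0.1764, z(0.29) = -0.5534, d' = 0.3770
Δd' = d'_1 − d'_2 = -0.2711 − 0.3770 = -0.6481
2 has the higher sensitivity.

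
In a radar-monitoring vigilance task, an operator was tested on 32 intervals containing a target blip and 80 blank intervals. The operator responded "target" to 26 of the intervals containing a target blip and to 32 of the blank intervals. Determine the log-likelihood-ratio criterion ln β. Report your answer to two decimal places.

H = 26/32 = 0.8125
FA = 32/80 = 0.4000
z(0.8125) = 0.887, z(0.4000) = -0.253
ln β = −½·[z(H)² − z(FA)²] = −0.5 × (0.787 − 0.064) = -0.3615

ln β = -0.36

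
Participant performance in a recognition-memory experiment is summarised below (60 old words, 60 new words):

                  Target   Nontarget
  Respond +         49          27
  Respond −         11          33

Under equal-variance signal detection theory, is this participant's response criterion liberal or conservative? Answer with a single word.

z(H) = 0.903, z(FA) = -0.126
c = −½·(z(H) + z(FA)) = -0.3885
c < 0 → liberal criterion (biased toward responding “yes”).

liberal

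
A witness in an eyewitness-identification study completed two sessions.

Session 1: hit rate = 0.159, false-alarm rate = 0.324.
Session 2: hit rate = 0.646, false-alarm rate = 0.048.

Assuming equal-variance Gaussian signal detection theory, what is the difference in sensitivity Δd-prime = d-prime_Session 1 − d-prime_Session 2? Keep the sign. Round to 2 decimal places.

Session 1: z(0.159) = -0.999, z(0.324) = -0.457, d' = -0.542
Session 2: z(0.646) = 0.375, z(0.048) = -1.665, d' = 2.040
Δd' = d'_Session 1 − d'_Session 2 = -0.542 − 2.040 = -2.582
Session 2 has the higher sensitivity.

Δd-prime = -2.58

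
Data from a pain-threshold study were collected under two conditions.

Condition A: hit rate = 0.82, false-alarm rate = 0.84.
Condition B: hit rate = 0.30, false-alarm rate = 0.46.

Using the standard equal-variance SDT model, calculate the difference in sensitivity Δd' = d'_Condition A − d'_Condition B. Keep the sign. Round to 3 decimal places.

Δd' = 0.345

Condition A: z(0.82) = 0.9154, z(0.84) = 0.9945, d' = -0.0791
Condition B: z(0.30) = -0.5244, z(0.46) = -0.1004, d' = -0.4240
Δd' = d'_Condition A − d'_Condition B = -0.0791 − (-0.4240) = 0.3449
Condition A has the higher sensitivity.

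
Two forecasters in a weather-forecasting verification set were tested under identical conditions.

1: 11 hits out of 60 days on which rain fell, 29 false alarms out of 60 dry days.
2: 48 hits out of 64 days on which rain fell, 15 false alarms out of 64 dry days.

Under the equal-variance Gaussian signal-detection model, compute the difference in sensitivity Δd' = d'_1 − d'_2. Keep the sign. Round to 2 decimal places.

1: z(0.1833) = -0.903, z(0.4833) = -0.042, d' = -0.861
2: z(0.7500) = 0.674, z(0.2344) = -0.724, d' = 1.398
Δd' = d'_1 − d'_2 = -0.861 − 1.398 = -2.259
2 has the higher sensitivity.

Δd' = -2.26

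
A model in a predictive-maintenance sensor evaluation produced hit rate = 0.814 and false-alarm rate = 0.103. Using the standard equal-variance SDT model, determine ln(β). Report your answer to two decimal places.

z(0.814) = 0.893, z(0.103) = -1.265
ln β = −½·[z(H)² − z(FA)²] = −0.5 × (0.797 − 1.600) = 0.4015

ln β = 0.40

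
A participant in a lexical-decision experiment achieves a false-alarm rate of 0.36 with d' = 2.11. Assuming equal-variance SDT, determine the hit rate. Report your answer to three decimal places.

hit rate = 0.960

z(false-alarm rate) = z(0.36) = -0.3585
z(H) = z(FA) + d' = -0.3585 + 2.11 = 1.7515
hit rate = Φ(1.7515) = 0.9601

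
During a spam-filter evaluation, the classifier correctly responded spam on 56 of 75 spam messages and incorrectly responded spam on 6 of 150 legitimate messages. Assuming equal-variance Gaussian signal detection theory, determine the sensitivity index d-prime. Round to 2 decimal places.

d-prime = 2.41

H = 56/75 = 0.7467
FA = 6/150 = 0.0400
Φ⁻¹(H) = Φ⁻¹(0.7467) = 0.6641
Φ⁻¹(FA) = Φ⁻¹(0.0400) = -1.7507
d' = z(H) − z(FA) = 0.6641 − (-1.7507) = 2.4148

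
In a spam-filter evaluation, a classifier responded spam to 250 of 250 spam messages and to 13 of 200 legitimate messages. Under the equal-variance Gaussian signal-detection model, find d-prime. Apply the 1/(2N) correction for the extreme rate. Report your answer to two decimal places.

The hit rate is 250/250 = 1, so apply the 1/(2N) correction: H → 1 − 1/(2·250) = 0.99800.
z(H) = z(0.99800) = 2.878
z(FA) = z(0.06500) = -1.514
d' = 2.878 − (-1.514) = 4.392

d-prime = 4.39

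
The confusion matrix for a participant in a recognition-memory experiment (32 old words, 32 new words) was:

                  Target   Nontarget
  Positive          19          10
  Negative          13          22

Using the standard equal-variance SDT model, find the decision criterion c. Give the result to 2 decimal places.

H = 19/32 = 0.5938
FA = 10/32 = 0.3125
z(0.5938) = 0.2373, z(0.3125) = -0.4888
c = −½·[z(H) + z(FA)] = −0.5 × (0.2373 + (-0.4888)) = 0.12575

c = 0.13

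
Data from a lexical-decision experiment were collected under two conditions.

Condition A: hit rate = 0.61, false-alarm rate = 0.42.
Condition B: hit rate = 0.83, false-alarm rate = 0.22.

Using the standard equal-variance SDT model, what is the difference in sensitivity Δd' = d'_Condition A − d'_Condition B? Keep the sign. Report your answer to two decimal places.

Condition A: z(0.61) = 0.279, z(0.42) = -0.202, d' = 0.481
Condition B: z(0.83) = 0.954, z(0.22) = -0.772, d' = 1.726
Δd' = d'_Condition A − d'_Condition B = 0.481 − 1.726 = -1.245
Condition B has the higher sensitivity.

Δd' = -1.25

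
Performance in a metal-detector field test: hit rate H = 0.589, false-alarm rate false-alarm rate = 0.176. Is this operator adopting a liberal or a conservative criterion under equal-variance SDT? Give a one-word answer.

conservative

z(H) = 0.225, z(FA) = -0.931
c = −½·(z(H) + z(FA)) = 0.353
c > 0 → conservative criterion (biased toward responding “no”).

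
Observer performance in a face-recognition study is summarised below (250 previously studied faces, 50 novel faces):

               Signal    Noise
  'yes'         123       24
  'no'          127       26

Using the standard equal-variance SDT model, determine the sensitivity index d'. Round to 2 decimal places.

H = 123/250 = 0.4920
FA = 24/50 = 0.4800
Φ⁻¹(H) = Φ⁻¹(0.4920) = -0.020
Φ⁻¹(FA) = Φ⁻¹(0.4800) = -0.050
d' = z(H) − z(FA) = -0.020 − (-0.050) = 0.030

d' = 0.03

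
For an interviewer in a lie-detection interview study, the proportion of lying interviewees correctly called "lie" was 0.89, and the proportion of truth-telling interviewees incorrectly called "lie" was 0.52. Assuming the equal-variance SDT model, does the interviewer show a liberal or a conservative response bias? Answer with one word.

liberal

z(H) = 1.227, z(FA) = 0.050
c = −½·(z(H) + z(FA)) = -0.6385
c < 0 → liberal criterion (biased toward responding “yes”).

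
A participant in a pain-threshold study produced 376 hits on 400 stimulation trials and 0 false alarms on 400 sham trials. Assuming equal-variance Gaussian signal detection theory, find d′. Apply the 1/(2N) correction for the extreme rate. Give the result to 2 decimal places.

d′ = 4.58

The false-alarm rate is 0/400 = 0, so apply the 1/(2N) correction: FA → 1/(2·400) = 0.00125.
z(H) = z(0.94000) = 1.555
z(FA) = z(0.00125) = -3.023
d' = 1.555 − (-3.023) = 4.578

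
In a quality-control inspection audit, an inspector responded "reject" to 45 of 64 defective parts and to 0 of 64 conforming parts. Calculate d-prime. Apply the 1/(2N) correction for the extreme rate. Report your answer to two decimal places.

d-prime = 2.95

The false-alarm rate is 0/64 = 0, so apply the 1/(2N) correction: FA → 1/(2·64) = 0.00781.
z(H) = z(0.70312) = 0.533
z(FA) = z(0.00781) = -2.418
d' = 0.533 − (-2.418) = 2.951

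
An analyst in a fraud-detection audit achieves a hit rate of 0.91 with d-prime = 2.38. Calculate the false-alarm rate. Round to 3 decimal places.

false-alarm rate = 0.149

z(hit rate) = z(0.91) = 1.3408
z(FA) = z(H) − d' = 1.3408 − 2.38 = -1.0392
false-alarm rate = Φ(-1.0392) = 0.1494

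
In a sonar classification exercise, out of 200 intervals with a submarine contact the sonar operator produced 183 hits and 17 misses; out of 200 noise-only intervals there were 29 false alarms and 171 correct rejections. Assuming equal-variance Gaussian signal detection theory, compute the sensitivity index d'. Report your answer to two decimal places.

d' = 2.43

H = 183/200 = 0.9150
FA = 29/200 = 0.1450
Φ⁻¹(H) = 1.3722
Φ⁻¹(FA) = -1.0581
d' = z(H) − z(FA) = 1.3722 − (-1.0581) = 2.4303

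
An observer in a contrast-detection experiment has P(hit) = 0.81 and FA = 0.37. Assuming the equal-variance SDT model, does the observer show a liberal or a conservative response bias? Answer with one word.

z(H) = 0.878, z(FA) = -0.332
c = −½·(z(H) + z(FA)) = -0.273
c < 0 → liberal criterion (biased toward responding “yes”).

liberal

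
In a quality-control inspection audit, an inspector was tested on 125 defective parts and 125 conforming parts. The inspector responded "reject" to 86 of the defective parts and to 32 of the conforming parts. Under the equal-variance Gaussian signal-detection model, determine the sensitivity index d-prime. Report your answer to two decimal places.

H = 86/125 = 0.6880
FA = 32/125 = 0.2560
z(H) = 0.4902
z(FA) = -0.6557
d' = z(H) − z(FA) = 0.4902 − (-0.6557) = 1.1459

d-prime = 1.15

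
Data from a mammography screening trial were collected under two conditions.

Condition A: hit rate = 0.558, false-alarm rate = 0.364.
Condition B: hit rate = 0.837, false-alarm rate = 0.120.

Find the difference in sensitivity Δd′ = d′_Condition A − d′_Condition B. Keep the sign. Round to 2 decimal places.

Δd′ = -1.66

Condition A: z(0.558) = 0.146, z(0.364) = -0.348, d' = 0.494
Condition B: z(0.837) = 0.982, z(0.120) = -1.175, d' = 2.157
Δd' = d'_Condition A − d'_Condition B = 0.494 − 2.157 = -1.663
Condition B has the higher sensitivity.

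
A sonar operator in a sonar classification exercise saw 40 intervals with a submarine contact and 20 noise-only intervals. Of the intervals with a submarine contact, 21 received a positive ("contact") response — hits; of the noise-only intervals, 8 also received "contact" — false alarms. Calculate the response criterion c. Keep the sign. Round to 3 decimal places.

c = 0.095

H = 21/40 = 0.5250
FA = 8/20 = 0.4000
z(H) = 0.0627
z(FA) = -0.2533
c = −½·[z(H) + z(FA)] = −0.5 × (0.0627 + (-0.2533)) = 0.0953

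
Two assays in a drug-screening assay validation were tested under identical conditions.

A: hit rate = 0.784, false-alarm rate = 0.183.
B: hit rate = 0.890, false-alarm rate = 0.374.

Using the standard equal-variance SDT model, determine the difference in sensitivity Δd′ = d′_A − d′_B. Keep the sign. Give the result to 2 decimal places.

A: z(0.784) = 0.786, z(0.183) = -0.904, d' = 1.690
B: z(0.890) = 1.227, z(0.374) = -0.321, d' = 1.548
Δd' = d'_A − d'_B = 1.690 − 1.548 = 0.142
A has the higher sensitivity.

Δd′ = 0.14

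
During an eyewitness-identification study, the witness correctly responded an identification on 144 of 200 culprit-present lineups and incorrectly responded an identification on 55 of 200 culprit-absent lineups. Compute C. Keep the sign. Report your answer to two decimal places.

C = 0.01

H = 144/200 = 0.7200
FA = 55/200 = 0.2750
z(H) = z(0.7200) = 0.583
z(FA) = z(0.2750) = -0.598
c = −½·[z(H) + z(FA)] = −0.5 × (0.583 + (-0.598)) = 0.0075
c > 0: the witness has a conservative response bias.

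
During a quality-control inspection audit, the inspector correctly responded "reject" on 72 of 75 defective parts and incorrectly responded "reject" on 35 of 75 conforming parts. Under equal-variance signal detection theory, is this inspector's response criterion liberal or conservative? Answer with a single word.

z(H) = 1.751, z(FA) = -0.084
c = −½·(z(H) + z(FA)) = -0.8335
c < 0 → liberal criterion (biased toward responding “yes”).

liberal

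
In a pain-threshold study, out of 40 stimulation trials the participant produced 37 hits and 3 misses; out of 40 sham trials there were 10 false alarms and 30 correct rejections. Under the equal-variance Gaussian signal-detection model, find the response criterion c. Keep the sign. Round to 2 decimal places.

c = -0.38

H = 37/40 = 0.9250
FA = 10/40 = 0.2500
Φ⁻¹(0.9250) = 1.440, Φ⁻¹(0.2500) = -0.674
c = −½·[z(H) + z(FA)] = −0.5 × (1.440 + (-0.674)) = -0.383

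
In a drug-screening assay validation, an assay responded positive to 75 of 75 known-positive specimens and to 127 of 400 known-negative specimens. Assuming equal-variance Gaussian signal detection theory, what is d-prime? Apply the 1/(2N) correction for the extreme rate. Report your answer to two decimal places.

d-prime = 2.95

The hit rate is 75/75 = 1, so apply the 1/(2N) correction: H → 1 − 1/(2·75) = 0.99333.
z(H) = z(0.99333) = 2.475
z(FA) = z(0.31750) = -0.475
d' = 2.475 − (-0.475) = 2.950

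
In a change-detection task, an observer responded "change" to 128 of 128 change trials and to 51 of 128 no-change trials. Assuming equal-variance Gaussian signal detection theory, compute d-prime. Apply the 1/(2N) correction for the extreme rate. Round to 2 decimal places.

d-prime = 2.92

The hit rate is 128/128 = 1, so apply the 1/(2N) correction: H → 1 − 1/(2·128) = 0.99609.
z(H) = z(0.99609) = 2.660
z(FA) = z(0.39844) = -0.257
d' = 2.660 − (-0.257) = 2.917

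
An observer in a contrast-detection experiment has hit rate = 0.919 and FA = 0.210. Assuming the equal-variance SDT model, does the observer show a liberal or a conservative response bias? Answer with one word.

z(H) = 1.398, z(FA) = -0.806
c = −½·(z(H) + z(FA)) = -0.296
c < 0 → liberal criterion (biased toward responding “yes”).

liberal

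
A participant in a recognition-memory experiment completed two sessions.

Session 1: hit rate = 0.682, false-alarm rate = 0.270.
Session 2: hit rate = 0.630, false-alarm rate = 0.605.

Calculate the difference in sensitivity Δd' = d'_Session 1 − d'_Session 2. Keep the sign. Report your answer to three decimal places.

Δd' = 1.021

Session 1: z(0.682) = 0.4733, z(0.270) = -0.6128, d' = 1.0861
Session 2: z(0.630) = 0.3319, z(0.605) = 0.2663, d' = 0.0656
Δd' = d'_Session 1 − d'_Session 2 = 1.0861 − 0.0656 = 1.0205
Session 1 has the higher sensitivity.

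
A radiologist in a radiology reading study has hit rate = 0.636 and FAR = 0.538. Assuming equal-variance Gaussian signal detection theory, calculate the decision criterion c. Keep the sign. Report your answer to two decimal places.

z(H) = 0.3478
z(FA) = 0.0954
c = −½·[z(H) + z(FA)] = −0.5 × (0.3478 + 0.0954) = -0.2216
c < 0: the radiologist has a liberal response bias.

c = -0.22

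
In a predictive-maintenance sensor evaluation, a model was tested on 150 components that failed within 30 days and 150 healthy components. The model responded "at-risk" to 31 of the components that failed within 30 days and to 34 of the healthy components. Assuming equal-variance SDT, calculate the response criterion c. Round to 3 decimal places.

H = 31/150 = 0.2067
FA = 34/150 = 0.2267
Φ⁻¹(H) = -0.8179
Φ⁻¹(FA) = -0.7498
c = −½·[z(H) + z(FA)] = −0.5 × (-0.8179 + (-0.7498)) = 0.78385
c > 0: the model has a conservative response bias.

c = 0.784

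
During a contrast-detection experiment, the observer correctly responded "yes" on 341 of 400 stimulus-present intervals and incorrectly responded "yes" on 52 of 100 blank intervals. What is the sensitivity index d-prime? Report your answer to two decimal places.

d-prime = 1.00

H = 341/400 = 0.8525
FA = 52/100 = 0.5200
Φ⁻¹(H) = Φ⁻¹(0.8525) = 1.0472
Φ⁻¹(FA) = Φ⁻¹(0.5200) = 0.0502
d' = z(H) − z(FA) = 1.0472 − 0.0502 = 0.9970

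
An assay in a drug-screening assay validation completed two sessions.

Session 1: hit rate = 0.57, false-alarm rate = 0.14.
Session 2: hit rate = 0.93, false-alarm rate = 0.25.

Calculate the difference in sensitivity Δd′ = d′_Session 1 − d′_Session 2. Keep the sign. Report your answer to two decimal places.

Δd′ = -0.89

Session 1: z(0.57) = 0.176, z(0.14) = -1.080, d' = 1.256
Session 2: z(0.93) = 1.476, z(0.25) = -0.674, d' = 2.150
Δd' = d'_Session 1 − d'_Session 2 = 1.256 − 2.150 = -0.894
Session 2 has the higher sensitivity.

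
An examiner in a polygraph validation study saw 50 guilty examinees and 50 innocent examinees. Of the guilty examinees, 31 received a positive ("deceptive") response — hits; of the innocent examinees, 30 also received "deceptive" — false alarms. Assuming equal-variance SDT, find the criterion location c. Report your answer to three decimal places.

H = 31/50 = 0.6200
FA = 30/50 = 0.6000
Φ⁻¹(H) = Φ⁻¹(0.6200) = 0.3055
Φ⁻¹(FA) = Φ⁻¹(0.6000) = 0.2533
c = −½·[z(H) + z(FA)] = −0.5 × (0.3055 + 0.2533) = -0.2794
c < 0: the examiner has a liberal response bias.

c = -0.279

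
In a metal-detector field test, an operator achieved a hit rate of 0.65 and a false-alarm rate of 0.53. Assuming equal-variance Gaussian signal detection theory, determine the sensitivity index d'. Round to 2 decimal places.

z(H) = z(0.65) = 0.3853
z(FA) = z(0.53) = 0.0753
d' = z(H) − z(FA) = 0.3853 − 0.0753 = 0.3100

d' = 0.31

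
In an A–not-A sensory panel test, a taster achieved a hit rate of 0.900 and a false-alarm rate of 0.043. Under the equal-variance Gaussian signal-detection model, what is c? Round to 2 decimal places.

c = 0.22

Φ⁻¹(H) = Φ⁻¹(0.900) = 1.2816
Φ⁻¹(FA) = Φ⁻¹(0.043) = -1.7169
c = −½·[z(H) + z(FA)] = −0.5 × (1.2816 + (-1.7169)) = 0.21765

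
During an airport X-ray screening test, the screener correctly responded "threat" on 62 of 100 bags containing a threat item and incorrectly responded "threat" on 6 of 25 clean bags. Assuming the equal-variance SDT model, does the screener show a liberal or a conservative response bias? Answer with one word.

conservative

z(H) = 0.305, z(FA) = -0.706
c = −½·(z(H) + z(FA)) = 0.2005
c > 0 → conservative criterion (biased toward responding “no”).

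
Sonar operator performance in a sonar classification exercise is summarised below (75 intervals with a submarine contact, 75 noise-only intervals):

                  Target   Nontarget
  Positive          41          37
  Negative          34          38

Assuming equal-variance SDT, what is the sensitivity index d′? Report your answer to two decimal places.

d′ = 0.13

H = 41/75 = 0.5467
FA = 37/75 = 0.4933
Φ⁻¹(H) = Φ⁻¹(0.5467) = 0.117
Φ⁻¹(FA) = Φ⁻¹(0.4933) = -0.017
d' = z(H) − z(FA) = 0.117 − (-0.017) = 0.134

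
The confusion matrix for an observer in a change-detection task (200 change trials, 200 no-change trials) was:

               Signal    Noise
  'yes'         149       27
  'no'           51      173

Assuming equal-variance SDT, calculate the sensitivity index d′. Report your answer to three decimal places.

H = 149/200 = 0.7450
FA = 27/200 = 0.1350
Φ⁻¹(H) = Φ⁻¹(0.7450) = 0.6588
Φ⁻¹(FA) = Φ⁻¹(0.1350) = -1.1031
d' = z(H) − z(FA) = 0.6588 − (-1.1031) = 1.7619

d′ = 1.762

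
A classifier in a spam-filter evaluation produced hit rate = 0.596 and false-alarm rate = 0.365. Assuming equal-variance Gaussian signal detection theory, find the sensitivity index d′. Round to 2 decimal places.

z(0.596) = 0.2430, z(0.365) = -0.3451
d' = z(H) − z(FA) = 0.2430 − (-0.3451) = 0.5881

d′ = 0.59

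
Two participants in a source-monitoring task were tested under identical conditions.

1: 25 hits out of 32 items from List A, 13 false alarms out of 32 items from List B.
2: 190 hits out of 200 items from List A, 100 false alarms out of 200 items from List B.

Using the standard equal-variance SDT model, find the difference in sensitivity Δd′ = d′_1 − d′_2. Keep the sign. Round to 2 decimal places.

1: z(0.7812) = 0.776, z(0.4062) = -0.237, d' = 1.013
2: z(0.9500) = 1.645, z(0.5000) = 0.000, d' = 1.645
Δd' = d'_1 − d'_2 = 1.013 − 1.645 = -0.632
2 has the higher sensitivity.

Δd′ = -0.63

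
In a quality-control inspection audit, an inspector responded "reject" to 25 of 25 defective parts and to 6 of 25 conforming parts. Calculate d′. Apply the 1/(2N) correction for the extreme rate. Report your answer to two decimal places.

The hit rate is 25/25 = 1, so apply the 1/(2N) correction: H → 1 − 1/(2·25) = 0.98000.
z(H) = z(0.98000) = 2.054
z(FA) = z(0.24000) = -0.706
d' = 2.054 − (-0.706) = 2.760

d′ = 2.76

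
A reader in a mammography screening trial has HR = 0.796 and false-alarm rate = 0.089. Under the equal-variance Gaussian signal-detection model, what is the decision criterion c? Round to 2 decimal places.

c = 0.26

z(0.796) = 0.8274, z(0.089) = -1.3469
c = −½·[z(H) + z(FA)] = −0.5 × (0.8274 + (-1.3469)) = 0.25975
c > 0: the reader has a conservative response bias.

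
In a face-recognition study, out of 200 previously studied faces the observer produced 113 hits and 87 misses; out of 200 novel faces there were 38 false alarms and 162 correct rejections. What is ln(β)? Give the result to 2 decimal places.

H = 113/200 = 0.5650
FA = 38/200 = 0.1900
z(H) = 0.164
z(FA) = -0.878
ln β = −½·[z(H)² − z(FA)²] = −0.5 × (0.027 − 0.771) = 0.372

ln β = 0.37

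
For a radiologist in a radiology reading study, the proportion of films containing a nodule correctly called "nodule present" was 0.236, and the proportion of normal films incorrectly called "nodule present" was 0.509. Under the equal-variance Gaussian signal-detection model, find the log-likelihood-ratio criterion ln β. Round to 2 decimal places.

ln β = -0.26

z(H) = z(0.236) = -0.719
z(FA) = z(0.509) = 0.023
ln β = −½·[z(H)² − z(FA)²] = −0.5 × (0.517 − 0.001) = -0.258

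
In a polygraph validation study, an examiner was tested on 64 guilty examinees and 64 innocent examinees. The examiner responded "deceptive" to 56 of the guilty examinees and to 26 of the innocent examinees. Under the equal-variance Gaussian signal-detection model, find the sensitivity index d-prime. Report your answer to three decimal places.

d-prime = 1.388

H = 56/64 = 0.8750
FA = 26/64 = 0.4062
z(H) = 1.1503
z(FA) = -0.2373
d' = z(H) − z(FA) = 1.1503 − (-0.2373) = 1.3876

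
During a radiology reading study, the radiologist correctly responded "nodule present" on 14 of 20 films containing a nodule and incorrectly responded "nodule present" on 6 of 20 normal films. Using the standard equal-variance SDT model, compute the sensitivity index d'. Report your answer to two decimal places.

d' = 1.05

H = 14/20 = 0.7000
FA = 6/20 = 0.3000
z(H) = z(0.7000) = 0.524
z(FA) = z(0.3000) = -0.524
d' = z(H) − z(FA) = 0.524 − (-0.524) = 1.048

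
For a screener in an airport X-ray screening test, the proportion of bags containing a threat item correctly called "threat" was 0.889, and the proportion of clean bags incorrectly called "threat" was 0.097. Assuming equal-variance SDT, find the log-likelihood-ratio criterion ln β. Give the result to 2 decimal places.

z(H) = 1.221
z(FA) = -1.299
ln β = −½·[z(H)² − z(FA)²] = −0.5 × (1.491 − 1.687) = 0.098

ln β = 0.10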